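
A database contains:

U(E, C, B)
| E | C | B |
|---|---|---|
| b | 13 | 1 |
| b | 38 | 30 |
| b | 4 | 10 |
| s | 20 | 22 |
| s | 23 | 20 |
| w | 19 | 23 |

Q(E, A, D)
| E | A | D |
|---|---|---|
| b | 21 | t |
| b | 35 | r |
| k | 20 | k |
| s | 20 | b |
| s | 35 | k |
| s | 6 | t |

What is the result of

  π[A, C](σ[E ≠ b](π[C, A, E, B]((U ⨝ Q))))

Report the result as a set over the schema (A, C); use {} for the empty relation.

Joining U and Q on E yields {(b, 13, 1, 21, t), (b, 13, 1, 35, r), (b, 38, 30, 21, t), (b, 38, 30, 35, r), (b, 4, 10, 21, t), (b, 4, 10, 35, r), (s, 20, 22, 20, b), (s, 20, 22, 35, k), (s, 20, 22, 6, t), (s, 23, 20, 20, b), (s, 23, 20, 35, k), (s, 23, 20, 6, t)}.
Keep only column(s) C, A, E, B: {(13, 21, b, 1), (13, 35, b, 1), (20, 20, s, 22), (20, 35, s, 22), (20, 6, s, 22), (23, 20, s, 20), (23, 35, s, 20), (23, 6, s, 20), (38, 21, b, 30), (38, 35, b, 30), (4, 21, b, 10), (4, 35, b, 10)}
Filtering on E ≠ b leaves {(20, 20, s, 22), (20, 35, s, 22), (20, 6, s, 22), (23, 20, s, 20), (23, 35, s, 20), (23, 6, s, 20)}.
Keep only column(s) A, C: {(20, 20), (20, 23), (35, 20), (35, 23), (6, 20), (6, 23)}

{(20, 20), (20, 23), (35, 20), (35, 23), (6, 20), (6, 23)}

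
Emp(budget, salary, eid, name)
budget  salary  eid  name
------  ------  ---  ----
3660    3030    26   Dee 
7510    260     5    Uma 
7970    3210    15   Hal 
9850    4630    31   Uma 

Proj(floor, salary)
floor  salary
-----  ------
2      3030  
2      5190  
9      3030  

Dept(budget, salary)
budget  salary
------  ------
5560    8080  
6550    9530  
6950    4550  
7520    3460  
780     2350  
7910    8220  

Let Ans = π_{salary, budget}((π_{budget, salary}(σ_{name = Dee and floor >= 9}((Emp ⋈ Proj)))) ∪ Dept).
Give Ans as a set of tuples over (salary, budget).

Emp ⋈ Proj (natural join on salary): {(3660, 3030, 26, Dee, 2), (3660, 3030, 26, Dee, 9)}
Filtering on name = Dee and floor >= 9 leaves {(3660, 3030, 26, Dee, 9)}.
Projecting to budget, salary: {(3660, 3030)}
Taking the union: {(3660, 3030), (5560, 8080), (6550, 9530), (6950, 4550), (7520, 3460), (780, 2350), (7910, 8220)}
Projecting to salary, budget: {(2350, 780), (3030, 3660), (3460, 7520), (4550, 6950), (8080, 5560), (8220, 7910), (9530, 6550)}

{(2350, 780), (3030, 3660), (3460, 7520), (4550, 6950), (8080, 5560), (8220, 7910), (9530, 6550)}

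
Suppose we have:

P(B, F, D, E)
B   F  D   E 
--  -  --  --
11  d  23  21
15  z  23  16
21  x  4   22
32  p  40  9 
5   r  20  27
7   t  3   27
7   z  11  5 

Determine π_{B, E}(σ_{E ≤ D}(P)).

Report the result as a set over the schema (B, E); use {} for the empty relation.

{(11, 21), (15, 16), (32, 9), (7, 5)}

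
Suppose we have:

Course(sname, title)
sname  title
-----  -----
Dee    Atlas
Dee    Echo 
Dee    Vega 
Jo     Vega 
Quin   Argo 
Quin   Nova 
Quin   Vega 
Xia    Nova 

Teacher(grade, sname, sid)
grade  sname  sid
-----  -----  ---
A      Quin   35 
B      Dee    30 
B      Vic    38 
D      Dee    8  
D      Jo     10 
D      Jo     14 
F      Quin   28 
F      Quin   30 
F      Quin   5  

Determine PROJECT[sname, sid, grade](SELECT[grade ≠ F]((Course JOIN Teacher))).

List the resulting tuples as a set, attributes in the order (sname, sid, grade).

{(Dee, 30, B), (Dee, 8, D), (Jo, 10, D), (Jo, 14, D), (Quin, 35, A)}

Natural join on sname: {(Dee, Atlas, B, 30), (Dee, Atlas, D, 8), (Dee, Echo, B, 30), (Dee, Echo, D, 8), (Dee, Vega, B, 30), (Dee, Vega, D, 8), (Jo, Vega, D, 10), (Jo, Vega, D, 14), (Quin, Argo, A, 35), (Quin, Argo, F, 28), (Quin, Argo, F, 30), (Quin, Argo, F, 5), (Quin, Nova, A, 35), (Quin, Nova, F, 28), (Quin, Nova, F, 30), (Quin, Nova, F, 5), (Quin, Vega, A, 35), (Quin, Vega, F, 28), (Quin, Vega, F, 30), (Quin, Vega, F, 5)}
σ[grade ≠ F]: keep tuples satisfying grade ≠ F → {(Dee, Atlas, B, 30), (Dee, Atlas, D, 8), (Dee, Echo, B, 30), (Dee, Echo, D, 8), (Dee, Vega, B, 30), (Dee, Vega, D, 8), (Jo, Vega, D, 10), (Jo, Vega, D, 14), (Quin, Argo, A, 35), (Quin, Nova, A, 35), (Quin, Vega, A, 35)}
π[sname, sid, grade]: project onto (sname, sid, grade) (6 duplicate(s) eliminated) → {(Dee, 30, B), (Dee, 8, D), (Jo, 10, D), (Jo, 14, D), (Quin, 35, A)}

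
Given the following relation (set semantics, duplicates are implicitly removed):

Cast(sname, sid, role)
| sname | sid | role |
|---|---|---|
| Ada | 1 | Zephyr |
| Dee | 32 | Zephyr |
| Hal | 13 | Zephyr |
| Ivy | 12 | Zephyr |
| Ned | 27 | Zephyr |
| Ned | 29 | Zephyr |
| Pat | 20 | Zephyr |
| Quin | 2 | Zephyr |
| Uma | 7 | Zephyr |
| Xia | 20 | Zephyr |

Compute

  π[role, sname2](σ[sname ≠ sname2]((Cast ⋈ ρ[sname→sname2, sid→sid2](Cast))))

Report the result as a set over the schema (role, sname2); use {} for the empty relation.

{(Zephyr, Ada), (Zephyr, Dee), (Zephyr, Hal), (Zephyr, Ivy), (Zephyr, Ned), (Zephyr, Pat), (Zephyr, Quin), (Zephyr, Uma), (Zephyr, Xia)}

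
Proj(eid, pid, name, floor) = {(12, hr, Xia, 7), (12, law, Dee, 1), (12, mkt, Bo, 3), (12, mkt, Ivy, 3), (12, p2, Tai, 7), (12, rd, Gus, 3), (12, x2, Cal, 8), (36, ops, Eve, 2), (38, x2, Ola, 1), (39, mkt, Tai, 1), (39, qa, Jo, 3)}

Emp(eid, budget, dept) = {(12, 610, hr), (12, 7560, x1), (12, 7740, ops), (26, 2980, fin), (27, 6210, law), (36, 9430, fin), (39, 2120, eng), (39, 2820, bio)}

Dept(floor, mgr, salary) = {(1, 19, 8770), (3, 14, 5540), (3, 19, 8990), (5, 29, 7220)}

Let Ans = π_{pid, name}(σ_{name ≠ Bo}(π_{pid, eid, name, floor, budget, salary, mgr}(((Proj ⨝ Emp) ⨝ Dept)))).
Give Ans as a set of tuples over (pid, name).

{(law, Dee), (mkt, Ivy), (mkt, Tai), (qa, Jo), (rd, Gus)}

Proj ⋈ Emp (natural join on eid): {(12, hr, Xia, 7, 610, hr), (12, hr, Xia, 7, 7560, x1), (12, hr, Xia, 7, 7740, ops), (12, law, Dee, 1, 610, hr), (12, law, Dee, 1, 7560, x1), (12, law, Dee, 1, 7740, ops), (12, mkt, Bo, 3, 610, hr), (12, mkt, Bo, 3, 7560, x1), (12, mkt, Bo, 3, 7740, ops), (12, mkt, Ivy, 3, 610, hr), (12, mkt, Ivy, 3, 7560, x1), (12, mkt, Ivy, 3, 7740, ops), (12, p2, Tai, 7, 610, hr), (12, p2, Tai, 7, 7560, x1), (12, p2, Tai, 7, 7740, ops), (12, rd, Gus, 3, 610, hr), (12, rd, Gus, 3, 7560, x1), (12, rd, Gus, 3, 7740, ops), (12, x2, Cal, 8, 610, hr), (12, x2, Cal, 8, 7560, x1), (12, x2, Cal, 8, 7740, ops), (36, ops, Eve, 2, 9430, fin), (39, mkt, Tai, 1, 2120, eng), (39, mkt, Tai, 1, 2820, bio), (39, qa, Jo, 3, 2120, eng), (39, qa, Jo, 3, 2820, bio)}
(Proj ⨝ Emp) ⋈ Dept (natural join on floor): {(12, law, Dee, 1, 610, hr, 19, 8770), (12, law, Dee, 1, 7560, x1, 19, 8770), (12, law, Dee, 1, 7740, ops, 19, 8770), (12, mkt, Bo, 3, 610, hr, 14, 5540), (12, mkt, Bo, 3, 610, hr, 19, 8990), (12, mkt, Bo, 3, 7560, x1, 14, 5540), (12, mkt, Bo, 3, 7560, x1, 19, 8990), (12, mkt, Bo, 3, 7740, ops, 14, 5540), (12, mkt, Bo, 3, 7740, ops, 19, 8990), (12, mkt, Ivy, 3, 610, hr, 14, 5540), (12, mkt, Ivy, 3, 610, hr, 19, 8990), (12, mkt, Ivy, 3, 7560, x1, 14, 5540), (12, mkt, Ivy, 3, 7560, x1, 19, 8990), (12, mkt, Ivy, 3, 7740, ops, 14, 5540), (12, mkt, Ivy, 3, 7740, ops, 19, 8990), (12, rd, Gus, 3, 610, hr, 14, 5540), (12, rd, Gus, 3, 610, hr, 19, 8990), (12, rd, Gus, 3, 7560, x1, 14, 5540), (12, rd, Gus, 3, 7560, x1, 19, 8990), (12, rd, Gus, 3, 7740, ops, 14, 5540), (12, rd, Gus, 3, 7740, ops, 19, 8990), (39, mkt, Tai, 1, 2120, eng, 19, 8770), (39, mkt, Tai, 1, 2820, bio, 19, 8770), (39, qa, Jo, 3, 2120, eng, 14, 5540), (39, qa, Jo, 3, 2120, eng, 19, 8990), (39, qa, Jo, 3, 2820, bio, 14, 5540), (39, qa, Jo, 3, 2820, bio, 19, 8990)}
π_{pid, eid, name, floor, budget, salary, mgr} gives {(law, 12, Dee, 1, 610, 8770, 19), (law, 12, Dee, 1, 7560, 8770, 19), (law, 12, Dee, 1, 7740, 8770, 19), (mkt, 12, Bo, 3, 610, 5540, 14), (mkt, 12, Bo, 3, 610, 8990, 19), (mkt, 12, Bo, 3, 7560, 5540, 14), (mkt, 12, Bo, 3, 7560, 8990, 19), (mkt, 12, Bo, 3, 7740, 5540, 14), (mkt, 12, Bo, 3, 7740, 8990, 19), (mkt, 12, Ivy, 3, 610, 5540, 14), (mkt, 12, Ivy, 3, 610, 8990, 19), (mkt, 12, Ivy, 3, 7560, 5540, 14), (mkt, 12, Ivy, 3, 7560, 8990, 19), (mkt, 12, Ivy, 3, 7740, 5540, 14), (mkt, 12, Ivy, 3, 7740, 8990, 19), (mkt, 39, Tai, 1, 2120, 8770, 19), (mkt, 39, Tai, 1, 2820, 8770, 19), (qa, 39, Jo, 3, 2120, 5540, 14), (qa, 39, Jo, 3, 2120, 8990, 19), (qa, 39, Jo, 3, 2820, 5540, 14), (qa, 39, Jo, 3, 2820, 8990, 19), (rd, 12, Gus, 3, 610, 5540, 14), (rd, 12, Gus, 3, 610, 8990, 19), (rd, 12, Gus, 3, 7560, 5540, 14), (rd, 12, Gus, 3, 7560, 8990, 19), (rd, 12, Gus, 3, 7740, 5540, 14), (rd, 12, Gus, 3, 7740, 8990, 19)}.
Filtering on name ≠ Bo leaves {(law, 12, Dee, 1, 610, 8770, 19), (law, 12, Dee, 1, 7560, 8770, 19), (law, 12, Dee, 1, 7740, 8770, 19), (mkt, 12, Ivy, 3, 610, 5540, 14), (mkt, 12, Ivy, 3, 610, 8990, 19), (mkt, 12, Ivy, 3, 7560, 5540, 14), (mkt, 12, Ivy, 3, 7560, 8990, 19), (mkt, 12, Ivy, 3, 7740, 5540, 14), (mkt, 12, Ivy, 3, 7740, 8990, 19), (mkt, 39, Tai, 1, 2120, 8770, 19), (mkt, 39, Tai, 1, 2820, 8770, 19), (qa, 39, Jo, 3, 2120, 5540, 14), (qa, 39, Jo, 3, 2120, 8990, 19), (qa, 39, Jo, 3, 2820, 5540, 14), (qa, 39, Jo, 3, 2820, 8990, 19), (rd, 12, Gus, 3, 610, 5540, 14), (rd, 12, Gus, 3, 610, 8990, 19), (rd, 12, Gus, 3, 7560, 5540, 14), (rd, 12, Gus, 3, 7560, 8990, 19), (rd, 12, Gus, 3, 7740, 5540, 14), (rd, 12, Gus, 3, 7740, 8990, 19)}.
π_{pid, name} gives {(law, Dee), (mkt, Ivy), (mkt, Tai), (qa, Jo), (rd, Gus)} (16 duplicate(s) eliminated).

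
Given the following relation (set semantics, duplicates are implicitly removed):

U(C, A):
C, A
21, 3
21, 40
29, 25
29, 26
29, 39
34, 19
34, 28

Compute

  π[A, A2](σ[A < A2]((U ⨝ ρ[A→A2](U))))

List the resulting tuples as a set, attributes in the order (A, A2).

{(19, 28), (25, 26), (25, 39), (26, 39), (3, 40)}

ρ[A→A2]: schema becomes (C, A2); tuples unchanged.
U ⋈ ρ[A→A2](U) (natural join on C): {(21, 3, 3), (21, 3, 40), (21, 40, 3), (21, 40, 40), (29, 25, 25), (29, 25, 26), (29, 25, 39), (29, 26, 25), (29, 26, 26), (29, 26, 39), (29, 39, 25), (29, 39, 26), (29, 39, 39), (34, 19, 19), (34, 19, 28), (34, 28, 19), (34, 28, 28)}
σ[A < A2]: keep tuples satisfying A < A2 → {(21, 3, 40), (29, 25, 26), (29, 25, 39), (29, 26, 39), (34, 19, 28)}
π[A, A2]: project onto (A, A2) → {(19, 28), (25, 26), (25, 39), (26, 39), (3, 40)}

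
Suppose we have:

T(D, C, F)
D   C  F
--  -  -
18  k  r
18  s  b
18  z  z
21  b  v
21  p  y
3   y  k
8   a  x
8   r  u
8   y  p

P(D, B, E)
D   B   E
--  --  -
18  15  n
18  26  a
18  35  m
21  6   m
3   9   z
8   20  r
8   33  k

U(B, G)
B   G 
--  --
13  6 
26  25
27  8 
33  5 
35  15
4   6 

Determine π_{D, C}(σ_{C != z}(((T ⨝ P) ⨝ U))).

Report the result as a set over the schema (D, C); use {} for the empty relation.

{(18, k), (18, s), (8, a), (8, r), (8, y)}

Joining T and P on D yields {(18, k, r, 15, n), (18, k, r, 26, a), (18, k, r, 35, m), (18, s, b, 15, n), (18, s, b, 26, a), (18, s, b, 35, m), (18, z, z, 15, n), (18, z, z, 26, a), (18, z, z, 35, m), (21, b, v, 6, m), (21, p, y, 6, m), (3, y, k, 9, z), (8, a, x, 20, r), (8, a, x, 33, k), (8, r, u, 20, r), (8, r, u, 33, k), (8, y, p, 20, r), (8, y, p, 33, k)}.
Joining (T ⨝ P) and U on B yields {(18, k, r, 26, a, 25), (18, k, r, 35, m, 15), (18, s, b, 26, a, 25), (18, s, b, 35, m, 15), (18, z, z, 26, a, 25), (18, z, z, 35, m, 15), (8, a, x, 33, k, 5), (8, r, u, 33, k, 5), (8, y, p, 33, k, 5)}.
Filtering on C != z leaves {(18, k, r, 26, a, 25), (18, k, r, 35, m, 15), (18, s, b, 26, a, 25), (18, s, b, 35, m, 15), (8, a, x, 33, k, 5), (8, r, u, 33, k, 5), (8, y, p, 33, k, 5)}.
Projecting to D, C (2 duplicate(s) eliminated): {(18, k), (18, s), (8, a), (8, r), (8, y)}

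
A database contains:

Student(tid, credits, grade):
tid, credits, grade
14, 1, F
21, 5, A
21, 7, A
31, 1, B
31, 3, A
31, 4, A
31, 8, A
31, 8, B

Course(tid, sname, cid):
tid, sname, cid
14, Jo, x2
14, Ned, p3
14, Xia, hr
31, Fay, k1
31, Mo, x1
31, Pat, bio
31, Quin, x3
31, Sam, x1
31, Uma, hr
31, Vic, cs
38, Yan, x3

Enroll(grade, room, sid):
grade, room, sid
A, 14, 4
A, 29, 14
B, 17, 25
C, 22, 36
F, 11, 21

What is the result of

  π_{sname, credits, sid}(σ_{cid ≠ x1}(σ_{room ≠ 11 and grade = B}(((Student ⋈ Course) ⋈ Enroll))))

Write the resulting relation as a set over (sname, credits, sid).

Joining Student and Course on tid yields {(14, 1, F, Jo, x2), (14, 1, F, Ned, p3), (14, 1, F, Xia, hr), (31, 1, B, Fay, k1), (31, 1, B, Mo, x1), (31, 1, B, Pat, bio), (31, 1, B, Quin, x3), (31, 1, B, Sam, x1), (31, 1, B, Uma, hr), (31, 1, B, Vic, cs), (31, 3, A, Fay, k1), (31, 3, A, Mo, x1), (31, 3, A, Pat, bio), (31, 3, A, Quin, x3), (31, 3, A, Sam, x1), (31, 3, A, Uma, hr), (31, 3, A, Vic, cs), (31, 4, A, Fay, k1), (31, 4, A, Mo, x1), (31, 4, A, Pat, bio), (31, 4, A, Quin, x3), (31, 4, A, Sam, x1), (31, 4, A, Uma, hr), (31, 4, A, Vic, cs), (31, 8, A, Fay, k1), (31, 8, A, Mo, x1), (31, 8, A, Pat, bio), (31, 8, A, Quin, x3), (31, 8, A, Sam, x1), (31, 8, A, Uma, hr), (31, 8, A, Vic, cs), (31, 8, B, Fay, k1), (31, 8, B, Mo, x1), (31, 8, B, Pat, bio), (31, 8, B, Quin, x3), (31, 8, B, Sam, x1), (31, 8, B, Uma, hr), (31, 8, B, Vic, cs)}.
Joining (Student ⋈ Course) and Enroll on grade yields {(14, 1, F, Jo, x2, 11, 21), (14, 1, F, Ned, p3, 11, 21), (14, 1, F, Xia, hr, 11, 21), (31, 1, B, Fay, k1, 17, 25), (31, 1, B, Mo, x1, 17, 25), (31, 1, B, Pat, bio, 17, 25), (31, 1, B, Quin, x3, 17, 25), (31, 1, B, Sam, x1, 17, 25), (31, 1, B, Uma, hr, 17, 25), (31, 1, B, Vic, cs, 17, 25), (31, 3, A, Fay, k1, 14, 4), (31, 3, A, Fay, k1, 29, 14), (31, 3, A, Mo, x1, 14, 4), (31, 3, A, Mo, x1, 29, 14), (31, 3, A, Pat, bio, 14, 4), (31, 3, A, Pat, bio, 29, 14), (31, 3, A, Quin, x3, 14, 4), (31, 3, A, Quin, x3, 29, 14), (31, 3, A, Sam, x1, 14, 4), (31, 3, A, Sam, x1, 29, 14), (31, 3, A, Uma, hr, 14, 4), (31, 3, A, Uma, hr, 29, 14), (31, 3, A, Vic, cs, 14, 4), (31, 3, A, Vic, cs, 29, 14), (31, 4, A, Fay, k1, 14, 4), (31, 4, A, Fay, k1, 29, 14), (31, 4, A, Mo, x1, 14, 4), (31, 4, A, Mo, x1, 29, 14), (31, 4, A, Pat, bio, 14, 4), (31, 4, A, Pat, bio, 29, 14), (31, 4, A, Quin, x3, 14, 4), (31, 4, A, Quin, x3, 29, 14), (31, 4, A, Sam, x1, 14, 4), (31, 4, A, Sam, x1, 29, 14), (31, 4, A, Uma, hr, 14, 4), (31, 4, A, Uma, hr, 29, 14), (31, 4, A, Vic, cs, 14, 4), (31, 4, A, Vic, cs, 29, 14), (31, 8, A, Fay, k1, 14, 4), (31, 8, A, Fay, k1, 29, 14), (31, 8, A, Mo, x1, 14, 4), (31, 8, A, Mo, x1, 29, 14), (31, 8, A, Pat, bio, 14, 4), (31, 8, A, Pat, bio, 29, 14), (31, 8, A, Quin, x3, 14, 4), (31, 8, A, Quin, x3, 29, 14), (31, 8, A, Sam, x1, 14, 4), (31, 8, A, Sam, x1, 29, 14), (31, 8, A, Uma, hr, 14, 4), (31, 8, A, Uma, hr, 29, 14), (31, 8, A, Vic, cs, 14, 4), (31, 8, A, Vic, cs, 29, 14), (31, 8, B, Fay, k1, 17, 25), (31, 8, B, Mo, x1, 17, 25), (31, 8, B, Pat, bio, 17, 25), (31, 8, B, Quin, x3, 17, 25), (31, 8, B, Sam, x1, 17, 25), (31, 8, B, Uma, hr, 17, 25), (31, 8, B, Vic, cs, 17, 25)}.
σ[room ≠ 11 and grade = B]: keep tuples satisfying room ≠ 11 and grade = B → {(31, 1, B, Fay, k1, 17, 25), (31, 1, B, Mo, x1, 17, 25), (31, 1, B, Pat, bio, 17, 25), (31, 1, B, Quin, x3, 17, 25), (31, 1, B, Sam, x1, 17, 25), (31, 1, B, Uma, hr, 17, 25), (31, 1, B, Vic, cs, 17, 25), (31, 8, B, Fay, k1, 17, 25), (31, 8, B, Mo, x1, 17, 25), (31, 8, B, Pat, bio, 17, 25), (31, 8, B, Quin, x3, 17, 25), (31, 8, B, Sam, x1, 17, 25), (31, 8, B, Uma, hr, 17, 25), (31, 8, B, Vic, cs, 17, 25)}
σ[cid ≠ x1]: keep tuples satisfying cid ≠ x1 → {(31, 1, B, Fay, k1, 17, 25), (31, 1, B, Pat, bio, 17, 25), (31, 1, B, Quin, x3, 17, 25), (31, 1, B, Uma, hr, 17, 25), (31, 1, B, Vic, cs, 17, 25), (31, 8, B, Fay, k1, 17, 25), (31, 8, B, Pat, bio, 17, 25), (31, 8, B, Quin, x3, 17, 25), (31, 8, B, Uma, hr, 17, 25), (31, 8, B, Vic, cs, 17, 25)}
π_{sname, credits, sid} gives {(Fay, 1, 25), (Fay, 8, 25), (Pat, 1, 25), (Pat, 8, 25), (Quin, 1, 25), (Quin, 8, 25), (Uma, 1, 25), (Uma, 8, 25), (Vic, 1, 25), (Vic, 8, 25)}.

{(Fay, 1, 25), (Fay, 8, 25), (Pat, 1, 25), (Pat, 8, 25), (Quin, 1, 25), (Quin, 8, 25), (Uma, 1, 25), (Uma, 8, 25), (Vic, 1, 25), (Vic, 8, 25)}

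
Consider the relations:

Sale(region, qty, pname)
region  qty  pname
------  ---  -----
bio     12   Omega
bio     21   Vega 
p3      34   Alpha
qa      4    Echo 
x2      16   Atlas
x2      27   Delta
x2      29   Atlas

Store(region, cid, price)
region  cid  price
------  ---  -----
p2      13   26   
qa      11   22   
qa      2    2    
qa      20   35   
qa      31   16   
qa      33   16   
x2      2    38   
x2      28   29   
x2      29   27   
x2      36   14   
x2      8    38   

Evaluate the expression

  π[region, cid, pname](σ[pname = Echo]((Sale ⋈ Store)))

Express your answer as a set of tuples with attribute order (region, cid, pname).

{(qa, 11, Echo), (qa, 2, Echo), (qa, 20, Echo), (qa, 31, Echo), (qa, 33, Echo)}

Joining Sale and Store on region yields {(qa, 4, Echo, 11, 22), (qa, 4, Echo, 2, 2), (qa, 4, Echo, 20, 35), (qa, 4, Echo, 31, 16), (qa, 4, Echo, 33, 16), (x2, 16, Atlas, 2, 38), (x2, 16, Atlas, 28, 29), (x2, 16, Atlas, 29, 27), (x2, 16, Atlas, 36, 14), (x2, 16, Atlas, 8, 38), (x2, 27, Delta, 2, 38), (x2, 27, Delta, 28, 29), (x2, 27, Delta, 29, 27), (x2, 27, Delta, 36, 14), (x2, 27, Delta, 8, 38), (x2, 29, Atlas, 2, 38), (x2, 29, Atlas, 28, 29), (x2, 29, Atlas, 29, 27), (x2, 29, Atlas, 36, 14), (x2, 29, Atlas, 8, 38)}.
Apply σ_{pname = Echo}; surviving tuples: {(qa, 4, Echo, 11, 22), (qa, 4, Echo, 2, 2), (qa, 4, Echo, 20, 35), (qa, 4, Echo, 31, 16), (qa, 4, Echo, 33, 16)}
π[region, cid, pname]: project onto (region, cid, pname) → {(qa, 11, Echo), (qa, 2, Echo), (qa, 20, Echo), (qa, 31, Echo), (qa, 33, Echo)}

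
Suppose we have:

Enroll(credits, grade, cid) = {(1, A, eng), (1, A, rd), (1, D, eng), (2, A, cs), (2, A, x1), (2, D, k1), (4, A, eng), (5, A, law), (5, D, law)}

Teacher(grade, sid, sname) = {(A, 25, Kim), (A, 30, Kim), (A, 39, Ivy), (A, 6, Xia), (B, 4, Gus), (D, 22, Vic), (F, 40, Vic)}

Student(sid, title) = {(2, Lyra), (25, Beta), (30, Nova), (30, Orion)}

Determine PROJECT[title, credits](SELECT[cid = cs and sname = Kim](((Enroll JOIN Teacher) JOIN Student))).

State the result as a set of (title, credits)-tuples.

{(Beta, 2), (Nova, 2), (Orion, 2)}

Joining Enroll and Teacher on grade yields {(1, A, eng, 25, Kim), (1, A, eng, 30, Kim), (1, A, eng, 39, Ivy), (1, A, eng, 6, Xia), (1, A, rd, 25, Kim), (1, A, rd, 30, Kim), (1, A, rd, 39, Ivy), (1, A, rd, 6, Xia), (1, D, eng, 22, Vic), (2, A, cs, 25, Kim), (2, A, cs, 30, Kim), (2, A, cs, 39, Ivy), (2, A, cs, 6, Xia), (2, A, x1, 25, Kim), (2, A, x1, 30, Kim), (2, A, x1, 39, Ivy), (2, A, x1, 6, Xia), (2, D, k1, 22, Vic), (4, A, eng, 25, Kim), (4, A, eng, 30, Kim), (4, A, eng, 39, Ivy), (4, A, eng, 6, Xia), (5, A, law, 25, Kim), (5, A, law, 30, Kim), (5, A, law, 39, Ivy), (5, A, law, 6, Xia), (5, D, law, 22, Vic)}.
Joining (Enroll JOIN Teacher) and Student on sid yields {(1, A, eng, 25, Kim, Beta), (1, A, eng, 30, Kim, Nova), (1, A, eng, 30, Kim, Orion), (1, A, rd, 25, Kim, Beta), (1, A, rd, 30, Kim, Nova), (1, A, rd, 30, Kim, Orion), (2, A, cs, 25, Kim, Beta), (2, A, cs, 30, Kim, Nova), (2, A, cs, 30, Kim, Orion), (2, A, x1, 25, Kim, Beta), (2, A, x1, 30, Kim, Nova), (2, A, x1, 30, Kim, Orion), (4, A, eng, 25, Kim, Beta), (4, A, eng, 30, Kim, Nova), (4, A, eng, 30, Kim, Orion), (5, A, law, 25, Kim, Beta), (5, A, law, 30, Kim, Nova), (5, A, law, 30, Kim, Orion)}.
σ[cid = cs and sname = Kim]: keep tuples satisfying cid = cs and sname = Kim → {(2, A, cs, 25, Kim, Beta), (2, A, cs, 30, Kim, Nova), (2, A, cs, 30, Kim, Orion)}
π_{title, credits} gives {(Beta, 2), (Nova, 2), (Orion, 2)}.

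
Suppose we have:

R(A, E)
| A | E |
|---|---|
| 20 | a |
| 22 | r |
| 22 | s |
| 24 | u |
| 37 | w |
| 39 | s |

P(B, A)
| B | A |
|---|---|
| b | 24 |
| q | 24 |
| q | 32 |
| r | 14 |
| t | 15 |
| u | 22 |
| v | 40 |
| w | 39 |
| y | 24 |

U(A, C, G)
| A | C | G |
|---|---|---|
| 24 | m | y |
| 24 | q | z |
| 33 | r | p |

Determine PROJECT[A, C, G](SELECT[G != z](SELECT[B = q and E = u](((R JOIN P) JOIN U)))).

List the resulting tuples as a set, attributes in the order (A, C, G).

R ⋈ P (natural join on A): {(22, r, u), (22, s, u), (24, u, b), (24, u, q), (24, u, y), (39, s, w)}
(R JOIN P) ⋈ U (natural join on A): {(24, u, b, m, y), (24, u, b, q, z), (24, u, q, m, y), (24, u, q, q, z), (24, u, y, m, y), (24, u, y, q, z)}
σ[B = q and E = u]: keep tuples satisfying B = q and E = u → {(24, u, q, m, y), (24, u, q, q, z)}
σ[G != z]: keep tuples satisfying G != z → {(24, u, q, m, y)}
π[A, C, G]: project onto (A, C, G) → {(24, m, y)}

{(24, m, y)}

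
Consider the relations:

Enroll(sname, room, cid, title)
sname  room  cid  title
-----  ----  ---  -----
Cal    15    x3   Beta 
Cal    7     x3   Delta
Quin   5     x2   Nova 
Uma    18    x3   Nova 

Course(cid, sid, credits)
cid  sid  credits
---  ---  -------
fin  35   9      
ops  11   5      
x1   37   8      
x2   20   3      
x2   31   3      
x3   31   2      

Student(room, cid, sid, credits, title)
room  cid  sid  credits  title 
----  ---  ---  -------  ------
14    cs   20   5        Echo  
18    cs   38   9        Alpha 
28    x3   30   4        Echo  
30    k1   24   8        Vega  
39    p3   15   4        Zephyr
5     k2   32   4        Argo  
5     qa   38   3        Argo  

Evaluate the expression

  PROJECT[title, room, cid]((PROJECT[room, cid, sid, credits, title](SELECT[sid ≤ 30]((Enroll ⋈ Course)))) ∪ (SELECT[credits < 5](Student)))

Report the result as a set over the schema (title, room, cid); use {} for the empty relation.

Joining Enroll and Course on cid yields {(Cal, 15, x3, Beta, 31, 2), (Cal, 7, x3, Delta, 31, 2), (Quin, 5, x2, Nova, 20, 3), (Quin, 5, x2, Nova, 31, 3), (Uma, 18, x3, Nova, 31, 2)}.
σ[sid ≤ 30]: keep tuples satisfying sid ≤ 30 → {(Quin, 5, x2, Nova, 20, 3)}
π[room, cid, sid, credits, title]: project onto (room, cid, sid, credits, title) → {(5, x2, 20, 3, Nova)}
σ[credits < 5]: keep tuples satisfying credits < 5 → {(28, x3, 30, 4, Echo), (39, p3, 15, 4, Zephyr), (5, k2, 32, 4, Argo), (5, qa, 38, 3, Argo)}
Union: {(5, x2, 20, 3, Nova)} with {(28, x3, 30, 4, Echo), (39, p3, 15, 4, Zephyr), (5, k2, 32, 4, Argo), (5, qa, 38, 3, Argo)} → {(28, x3, 30, 4, Echo), (39, p3, 15, 4, Zephyr), (5, k2, 32, 4, Argo), (5, qa, 38, 3, Argo), (5, x2, 20, 3, Nova)}
π[title, room, cid]: project onto (title, room, cid) → {(Argo, 5, k2), (Argo, 5, qa), (Echo, 28, x3), (Nova, 5, x2), (Zephyr, 39, p3)}

{(Argo, 5, k2), (Argo, 5, qa), (Echo, 28, x3), (Nova, 5, x2), (Zephyr, 39, p3)}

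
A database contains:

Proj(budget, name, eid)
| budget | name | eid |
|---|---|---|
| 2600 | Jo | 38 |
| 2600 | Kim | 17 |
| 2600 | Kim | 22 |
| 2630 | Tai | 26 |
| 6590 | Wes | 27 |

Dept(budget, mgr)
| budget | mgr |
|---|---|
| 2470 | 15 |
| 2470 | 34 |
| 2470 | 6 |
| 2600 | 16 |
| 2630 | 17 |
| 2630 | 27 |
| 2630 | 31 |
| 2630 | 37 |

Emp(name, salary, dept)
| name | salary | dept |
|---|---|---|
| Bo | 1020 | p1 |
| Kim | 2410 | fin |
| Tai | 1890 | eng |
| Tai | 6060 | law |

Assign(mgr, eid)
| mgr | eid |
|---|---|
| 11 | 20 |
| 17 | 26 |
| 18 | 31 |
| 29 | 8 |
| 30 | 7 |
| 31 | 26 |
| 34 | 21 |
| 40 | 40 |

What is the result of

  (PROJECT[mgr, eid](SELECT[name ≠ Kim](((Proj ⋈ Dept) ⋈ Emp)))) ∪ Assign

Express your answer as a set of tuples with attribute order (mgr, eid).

{(11, 20), (17, 26), (18, 31), (27, 26), (29, 8), (30, 7), (31, 26), (34, 21), (37, 26), (40, 40)}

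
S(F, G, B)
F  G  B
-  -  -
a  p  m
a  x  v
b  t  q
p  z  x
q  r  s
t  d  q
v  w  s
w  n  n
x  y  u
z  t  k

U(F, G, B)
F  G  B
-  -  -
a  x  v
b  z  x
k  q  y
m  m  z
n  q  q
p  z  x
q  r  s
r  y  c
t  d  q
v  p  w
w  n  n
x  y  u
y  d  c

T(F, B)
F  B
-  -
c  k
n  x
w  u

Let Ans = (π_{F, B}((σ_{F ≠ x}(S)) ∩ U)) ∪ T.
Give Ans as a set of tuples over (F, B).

{(a, v), (c, k), (n, x), (p, x), (q, s), (t, q), (w, n), (w, u)}

Apply σ_{F ≠ x}; surviving tuples: {(a, p, m), (a, x, v), (b, t, q), (p, z, x), (q, r, s), (t, d, q), (v, w, s), (w, n, n), (z, t, k)}
Taking the intersection: {(a, x, v), (p, z, x), (q, r, s), (t, d, q), (w, n, n)}
π[F, B]: project onto (F, B) → {(a, v), (p, x), (q, s), (t, q), (w, n)}
Taking the union: {(a, v), (c, k), (n, x), (p, x), (q, s), (t, q), (w, n), (w, u)}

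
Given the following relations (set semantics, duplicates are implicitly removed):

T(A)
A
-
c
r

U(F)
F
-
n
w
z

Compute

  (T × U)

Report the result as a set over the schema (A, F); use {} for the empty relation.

{(c, n), (c, w), (c, z), (r, n), (r, w), (r, z)}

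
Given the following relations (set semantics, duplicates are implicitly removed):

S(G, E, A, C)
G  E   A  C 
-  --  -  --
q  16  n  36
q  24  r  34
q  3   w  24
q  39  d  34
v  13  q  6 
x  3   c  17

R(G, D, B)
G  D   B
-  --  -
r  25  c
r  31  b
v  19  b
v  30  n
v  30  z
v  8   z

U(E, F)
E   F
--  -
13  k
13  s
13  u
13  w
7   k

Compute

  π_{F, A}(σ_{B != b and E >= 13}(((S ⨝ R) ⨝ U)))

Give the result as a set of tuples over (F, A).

{(k, q), (s, q), (u, q), (w, q)}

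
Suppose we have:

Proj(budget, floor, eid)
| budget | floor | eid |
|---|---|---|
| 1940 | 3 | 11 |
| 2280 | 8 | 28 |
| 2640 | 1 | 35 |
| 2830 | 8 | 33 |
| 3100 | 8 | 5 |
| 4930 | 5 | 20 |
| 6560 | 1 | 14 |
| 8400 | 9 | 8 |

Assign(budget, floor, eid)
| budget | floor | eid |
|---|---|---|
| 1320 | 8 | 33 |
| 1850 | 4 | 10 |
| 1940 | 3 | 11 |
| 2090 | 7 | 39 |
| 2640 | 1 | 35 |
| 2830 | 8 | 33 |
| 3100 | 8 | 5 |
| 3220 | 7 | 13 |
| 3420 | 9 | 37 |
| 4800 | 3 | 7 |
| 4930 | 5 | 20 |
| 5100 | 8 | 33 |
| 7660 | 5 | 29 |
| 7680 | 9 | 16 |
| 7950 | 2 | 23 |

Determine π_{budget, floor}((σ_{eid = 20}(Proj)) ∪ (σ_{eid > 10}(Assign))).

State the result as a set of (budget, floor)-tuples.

Apply σ_{eid = 20}; surviving tuples: {(4930, 5, 20)}
Apply σ_{eid > 10}; surviving tuples: {(1320, 8, 33), (1940, 3, 11), (2090, 7, 39), (2640, 1, 35), (2830, 8, 33), (3220, 7, 13), (3420, 9, 37), (4930, 5, 20), (5100, 8, 33), (7660, 5, 29), (7680, 9, 16), (7950, 2, 23)}
Set union of the two operands is {(1320, 8, 33), (1940, 3, 11), (2090, 7, 39), (2640, 1, 35), (2830, 8, 33), (3220, 7, 13), (3420, 9, 37), (4930, 5, 20), (5100, 8, 33), (7660, 5, 29), (7680, 9, 16), (7950, 2, 23)}.
π[budget, floor]: project onto (budget, floor) → {(1320, 8), (1940, 3), (2090, 7), (2640, 1), (2830, 8), (3220, 7), (3420, 9), (4930, 5), (5100, 8), (7660, 5), (7680, 9), (7950, 2)}

{(1320, 8), (1940, 3), (2090, 7), (2640, 1), (2830, 8), (3220, 7), (3420, 9), (4930, 5), (5100, 8), (7660, 5), (7680, 9), (7950, 2)}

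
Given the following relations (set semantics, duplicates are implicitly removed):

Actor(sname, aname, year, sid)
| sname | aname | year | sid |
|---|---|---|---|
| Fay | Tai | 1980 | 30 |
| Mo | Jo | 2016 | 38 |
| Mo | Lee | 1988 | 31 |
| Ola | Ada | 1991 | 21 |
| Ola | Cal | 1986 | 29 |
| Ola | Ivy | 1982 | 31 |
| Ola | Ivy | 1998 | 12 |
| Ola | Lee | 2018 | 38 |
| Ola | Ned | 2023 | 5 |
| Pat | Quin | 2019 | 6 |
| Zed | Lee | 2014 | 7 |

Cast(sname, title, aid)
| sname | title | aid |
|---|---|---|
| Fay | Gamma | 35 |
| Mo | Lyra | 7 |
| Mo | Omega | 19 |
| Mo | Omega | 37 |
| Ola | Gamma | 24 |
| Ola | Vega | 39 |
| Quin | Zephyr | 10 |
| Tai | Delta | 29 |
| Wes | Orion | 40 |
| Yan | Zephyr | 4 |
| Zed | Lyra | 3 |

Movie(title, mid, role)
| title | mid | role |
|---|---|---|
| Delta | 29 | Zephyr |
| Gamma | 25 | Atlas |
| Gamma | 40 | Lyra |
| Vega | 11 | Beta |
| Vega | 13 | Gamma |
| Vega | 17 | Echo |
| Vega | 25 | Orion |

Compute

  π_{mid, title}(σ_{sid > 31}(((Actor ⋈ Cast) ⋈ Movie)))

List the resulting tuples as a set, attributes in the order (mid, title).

{(11, Vega), (13, Vega), (17, Vega), (25, Gamma), (25, Vega), (40, Gamma)}

Natural join on sname: {(Fay, Tai, 1980, 30, Gamma, 35), (Mo, Jo, 2016, 38, Lyra, 7), (Mo, Jo, 2016, 38, Omega, 19), (Mo, Jo, 2016, 38, Omega, 37), (Mo, Lee, 1988, 31, Lyra, 7), (Mo, Lee, 1988, 31, Omega, 19), (Mo, Lee, 1988, 31, Omega, 37), (Ola, Ada, 1991, 21, Gamma, 24), (Ola, Ada, 1991, 21, Vega, 39), (Ola, Cal, 1986, 29, Gamma, 24), (Ola, Cal, 1986, 29, Vega, 39), (Ola, Ivy, 1982, 31, Gamma, 24), (Ola, Ivy, 1982, 31, Vega, 39), (Ola, Ivy, 1998, 12, Gamma, 24), (Ola, Ivy, 1998, 12, Vega, 39), (Ola, Lee, 2018, 38, Gamma, 24), (Ola, Lee, 2018, 38, Vega, 39), (Ola, Ned, 2023, 5, Gamma, 24), (Ola, Ned, 2023, 5, Vega, 39), (Zed, Lee, 2014, 7, Lyra, 3)}
Natural join on title: {(Fay, Tai, 1980, 30, Gamma, 35, 25, Atlas), (Fay, Tai, 1980, 30, Gamma, 35, 40, Lyra), (Ola, Ada, 1991, 21, Gamma, 24, 25, Atlas), (Ola, Ada, 1991, 21, Gamma, 24, 40, Lyra), (Ola, Ada, 1991, 21, Vega, 39, 11, Beta), (Ola, Ada, 1991, 21, Vega, 39, 13, Gamma), (Ola, Ada, 1991, 21, Vega, 39, 17, Echo), (Ola, Ada, 1991, 21, Vega, 39, 25, Orion), (Ola, Cal, 1986, 29, Gamma, 24, 25, Atlas), (Ola, Cal, 1986, 29, Gamma, 24, 40, Lyra), (Ola, Cal, 1986, 29, Vega, 39, 11, Beta), (Ola, Cal, 1986, 29, Vega, 39, 13, Gamma), (Ola, Cal, 1986, 29, Vega, 39, 17, Echo), (Ola, Cal, 1986, 29, Vega, 39, 25, Orion), (Ola, Ivy, 1982, 31, Gamma, 24, 25, Atlas), (Ola, Ivy, 1982, 31, Gamma, 24, 40, Lyra), (Ola, Ivy, 1982, 31, Vega, 39, 11, Beta), (Ola, Ivy, 1982, 31, Vega, 39, 13, Gamma), (Ola, Ivy, 1982, 31, Vega, 39, 17, Echo), (Ola, Ivy, 1982, 31, Vega, 39, 25, Orion), (Ola, Ivy, 1998, 12, Gamma, 24, 25, Atlas), (Ola, Ivy, 1998, 12, Gamma, 24, 40, Lyra), (Ola, Ivy, 1998, 12, Vega, 39, 11, Beta), (Ola, Ivy, 1998, 12, Vega, 39, 13, Gamma), (Ola, Ivy, 1998, 12, Vega, 39, 17, Echo), (Ola, Ivy, 1998, 12, Vega, 39, 25, Orion), (Ola, Lee, 2018, 38, Gamma, 24, 25, Atlas), (Ola, Lee, 2018, 38, Gamma, 24, 40, Lyra), (Ola, Lee, 2018, 38, Vega, 39, 11, Beta), (Ola, Lee, 2018, 38, Vega, 39, 13, Gamma), (Ola, Lee, 2018, 38, Vega, 39, 17, Echo), (Ola, Lee, 2018, 38, Vega, 39, 25, Orion), (Ola, Ned, 2023, 5, Gamma, 24, 25, Atlas), (Ola, Ned, 2023, 5, Gamma, 24, 40, Lyra), (Ola, Ned, 2023, 5, Vega, 39, 11, Beta), (Ola, Ned, 2023, 5, Vega, 39, 13, Gamma), (Ola, Ned, 2023, 5, Vega, 39, 17, Echo), (Ola, Ned, 2023, 5, Vega, 39, 25, Orion)}
σ[sid > 31]: keep tuples satisfying sid > 31 → {(Ola, Lee, 2018, 38, Gamma, 24, 25, Atlas), (Ola, Lee, 2018, 38, Gamma, 24, 40, Lyra), (Ola, Lee, 2018, 38, Vega, 39, 11, Beta), (Ola, Lee, 2018, 38, Vega, 39, 13, Gamma), (Ola, Lee, 2018, 38, Vega, 39, 17, Echo), (Ola, Lee, 2018, 38, Vega, 39, 25, Orion)}
Projecting to mid, title: {(11, Vega), (13, Vega), (17, Vega), (25, Gamma), (25, Vega), (40, Gamma)}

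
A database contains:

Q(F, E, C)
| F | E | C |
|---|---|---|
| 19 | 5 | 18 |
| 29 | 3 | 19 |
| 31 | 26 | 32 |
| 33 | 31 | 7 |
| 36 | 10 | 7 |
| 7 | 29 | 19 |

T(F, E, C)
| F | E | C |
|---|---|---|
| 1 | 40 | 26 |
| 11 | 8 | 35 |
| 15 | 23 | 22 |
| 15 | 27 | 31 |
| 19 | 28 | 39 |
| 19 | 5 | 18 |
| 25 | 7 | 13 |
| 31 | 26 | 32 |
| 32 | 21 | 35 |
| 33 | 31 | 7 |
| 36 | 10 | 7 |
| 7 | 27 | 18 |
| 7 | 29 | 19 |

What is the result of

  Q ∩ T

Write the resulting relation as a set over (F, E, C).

{(19, 5, 18), (31, 26, 32), (33, 31, 7), (36, 10, 7), (7, 29, 19)}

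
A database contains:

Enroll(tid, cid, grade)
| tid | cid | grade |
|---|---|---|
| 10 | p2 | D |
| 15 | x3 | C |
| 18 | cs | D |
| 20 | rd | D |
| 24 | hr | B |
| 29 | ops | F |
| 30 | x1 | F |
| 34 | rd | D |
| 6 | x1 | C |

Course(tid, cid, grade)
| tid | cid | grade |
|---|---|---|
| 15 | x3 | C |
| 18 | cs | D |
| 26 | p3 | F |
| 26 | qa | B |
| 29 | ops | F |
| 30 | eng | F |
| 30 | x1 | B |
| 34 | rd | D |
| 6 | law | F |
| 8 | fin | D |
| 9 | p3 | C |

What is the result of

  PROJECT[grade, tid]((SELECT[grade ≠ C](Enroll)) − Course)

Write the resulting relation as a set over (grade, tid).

σ[grade ≠ C]: keep tuples satisfying grade ≠ C → {(10, p2, D), (18, cs, D), (20, rd, D), (24, hr, B), (29, ops, F), (30, x1, F), (34, rd, D)}
Difference: {(10, p2, D), (18, cs, D), (20, rd, D), (24, hr, B), (29, ops, F), (30, x1, F), (34, rd, D)} with {(15, x3, C), (18, cs, D), (26, p3, F), (26, qa, B), (29, ops, F), (30, eng, F), (30, x1, B), (34, rd, D), (6, law, F), (8, fin, D), (9, p3, C)} → {(10, p2, D), (20, rd, D), (24, hr, B), (30, x1, F)}
π_{grade, tid} gives {(B, 24), (D, 10), (D, 20), (F, 30)}.

{(B, 24), (D, 10), (D, 20), (F, 30)}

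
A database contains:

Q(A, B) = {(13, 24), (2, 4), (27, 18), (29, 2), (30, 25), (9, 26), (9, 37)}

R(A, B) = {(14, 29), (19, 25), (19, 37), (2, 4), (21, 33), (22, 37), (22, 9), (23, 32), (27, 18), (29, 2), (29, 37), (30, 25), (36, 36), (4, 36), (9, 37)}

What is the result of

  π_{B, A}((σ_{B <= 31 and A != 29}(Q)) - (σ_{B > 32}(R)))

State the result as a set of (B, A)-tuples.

{(18, 27), (24, 13), (25, 30), (26, 9), (4, 2)}

Selection B <= 31 and A != 29: {(13, 24), (2, 4), (27, 18), (30, 25), (9, 26)}
Selection B > 32: {(19, 37), (21, 33), (22, 37), (29, 37), (36, 36), (4, 36), (9, 37)}
Taking the difference: {(13, 24), (2, 4), (27, 18), (30, 25), (9, 26)}
π[B, A]: project onto (B, A) → {(18, 27), (24, 13), (25, 30), (26, 9), (4, 2)}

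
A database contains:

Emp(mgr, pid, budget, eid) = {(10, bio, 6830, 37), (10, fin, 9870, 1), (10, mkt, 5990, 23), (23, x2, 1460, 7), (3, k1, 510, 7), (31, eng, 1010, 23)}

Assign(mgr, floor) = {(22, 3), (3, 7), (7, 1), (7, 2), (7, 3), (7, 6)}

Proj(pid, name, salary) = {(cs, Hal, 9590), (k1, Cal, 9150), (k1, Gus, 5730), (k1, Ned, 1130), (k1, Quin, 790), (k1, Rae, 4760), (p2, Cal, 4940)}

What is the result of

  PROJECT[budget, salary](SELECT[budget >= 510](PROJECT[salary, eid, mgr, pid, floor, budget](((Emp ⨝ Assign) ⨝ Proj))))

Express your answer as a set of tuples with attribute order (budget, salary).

{(510, 1130), (510, 4760), (510, 5730), (510, 790), (510, 9150)}

Emp ⋈ Assign (natural join on mgr): {(3, k1, 510, 7, 7)}
(Emp ⨝ Assign) ⋈ Proj (natural join on pid): {(3, k1, 510, 7, 7, Cal, 9150), (3, k1, 510, 7, 7, Gus, 5730), (3, k1, 510, 7, 7, Ned, 1130), (3, k1, 510, 7, 7, Quin, 790), (3, k1, 510, 7, 7, Rae, 4760)}
Keep only column(s) salary, eid, mgr, pid, floor, budget: {(1130, 7, 3, k1, 7, 510), (4760, 7, 3, k1, 7, 510), (5730, 7, 3, k1, 7, 510), (790, 7, 3, k1, 7, 510), (9150, 7, 3, k1, 7, 510)}
Selection budget >= 510: {(1130, 7, 3, k1, 7, 510), (4760, 7, 3, k1, 7, 510), (5730, 7, 3, k1, 7, 510), (790, 7, 3, k1, 7, 510), (9150, 7, 3, k1, 7, 510)}
Keep only column(s) budget, salary: {(510, 1130), (510, 4760), (510, 5730), (510, 790), (510, 9150)}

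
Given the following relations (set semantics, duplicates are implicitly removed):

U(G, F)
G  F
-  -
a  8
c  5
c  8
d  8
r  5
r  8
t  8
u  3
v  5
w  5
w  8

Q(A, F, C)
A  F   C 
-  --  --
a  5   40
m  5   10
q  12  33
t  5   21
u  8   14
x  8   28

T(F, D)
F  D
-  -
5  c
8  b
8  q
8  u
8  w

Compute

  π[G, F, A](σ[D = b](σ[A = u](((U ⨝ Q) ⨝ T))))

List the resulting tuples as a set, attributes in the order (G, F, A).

U ⋈ Q (natural join on F): {(a, 8, u, 14), (a, 8, x, 28), (c, 5, a, 40), (c, 5, m, 10), (c, 5, t, 21), (c, 8, u, 14), (c, 8, x, 28), (d, 8, u, 14), (d, 8, x, 28), (r, 5, a, 40), (r, 5, m, 10), (r, 5, t, 21), (r, 8, u, 14), (r, 8, x, 28), (t, 8, u, 14), (t, 8, x, 28), (v, 5, a, 40), (v, 5, m, 10), (v, 5, t, 21), (w, 5, a, 40), (w, 5, m, 10), (w, 5, t, 21), (w, 8, u, 14), (w, 8, x, 28)}
(U ⨝ Q) ⋈ T (natural join on F): {(a, 8, u, 14, b), (a, 8, u, 14, q), (a, 8, u, 14, u), (a, 8, u, 14, w), (a, 8, x, 28, b), (a, 8, x, 28, q), (a, 8, x, 28, u), (a, 8, x, 28, w), (c, 5, a, 40, c), (c, 5, m, 10, c), (c, 5, t, 21, c), (c, 8, u, 14, b), (c, 8, u, 14, q), (c, 8, u, 14, u), (c, 8, u, 14, w), (c, 8, x, 28, b), (c, 8, x, 28, q), (c, 8, x, 28, u), (c, 8, x, 28, w), (d, 8, u, 14, b), (d, 8, u, 14, q), (d, 8, u, 14, u), (d, 8, u, 14, w), (d, 8, x, 28, b), (d, 8, x, 28, q), (d, 8, x, 28, u), (d, 8, x, 28, w), (r, 5, a, 40, c), (r, 5, m, 10, c), (r, 5, t, 21, c), (r, 8, u, 14, b), (r, 8, u, 14, q), (r, 8, u, 14, u), (r, 8, u, 14, w), (r, 8, x, 28, b), (r, 8, x, 28, q), (r, 8, x, 28, u), (r, 8, x, 28, w), (t, 8, u, 14, b), (t, 8, u, 14, q), (t, 8, u, 14, u), (t, 8, u, 14, w), (t, 8, x, 28, b), (t, 8, x, 28, q), (t, 8, x, 28, u), (t, 8, x, 28, w), (v, 5, a, 40, c), (v, 5, m, 10, c), (v, 5, t, 21, c), (w, 5, a, 40, c), (w, 5, m, 10, c), (w, 5, t, 21, c), (w, 8, u, 14, b), (w, 8, u, 14, q), (w, 8, u, 14, u), (w, 8, u, 14, w), (w, 8, x, 28, b), (w, 8, x, 28, q), (w, 8, x, 28, u), (w, 8, x, 28, w)}
Filtering on A = u leaves {(a, 8, u, 14, b), (a, 8, u, 14, q), (a, 8, u, 14, u), (a, 8, u, 14, w), (c, 8, u, 14, b), (c, 8, u, 14, q), (c, 8, u, 14, u), (c, 8, u, 14, w), (d, 8, u, 14, b), (d, 8, u, 14, q), (d, 8, u, 14, u), (d, 8, u, 14, w), (r, 8, u, 14, b), (r, 8, u, 14, q), (r, 8, u, 14, u), (r, 8, u, 14, w), (t, 8, u, 14, b), (t, 8, u, 14, q), (t, 8, u, 14, u), (t, 8, u, 14, w), (w, 8, u, 14, b), (w, 8, u, 14, q), (w, 8, u, 14, u), (w, 8, u, 14, w)}.
Filtering on D = b leaves {(a, 8, u, 14, b), (c, 8, u, 14, b), (d, 8, u, 14, b), (r, 8, u, 14, b), (t, 8, u, 14, b), (w, 8, u, 14, b)}.
π[G, F, A]: project onto (G, F, A) → {(a, 8, u), (c, 8, u), (d, 8, u), (r, 8, u), (t, 8, u), (w, 8, u)}

{(a, 8, u), (c, 8, u), (d, 8, u), (r, 8, u), (t, 8, u), (w, 8, u)}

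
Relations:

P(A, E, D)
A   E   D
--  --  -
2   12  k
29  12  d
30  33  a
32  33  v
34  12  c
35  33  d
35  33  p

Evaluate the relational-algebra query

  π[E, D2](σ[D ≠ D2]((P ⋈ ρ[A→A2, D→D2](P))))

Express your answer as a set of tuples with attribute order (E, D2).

ρ[A→A2, D→D2]: schema becomes (A2, E, D2); tuples unchanged.
Natural join on E: {(2, 12, k, 2, k), (2, 12, k, 29, d), (2, 12, k, 34, c), (29, 12, d, 2, k), (29, 12, d, 29, d), (29, 12, d, 34, c), (30, 33, a, 30, a), (30, 33, a, 32, v), (30, 33, a, 35, d), (30, 33, a, 35, p), (32, 33, v, 30, a), (32, 33, v, 32, v), (32, 33, v, 35, d), (32, 33, v, 35, p), (34, 12, c, 2, k), (34, 12, c, 29, d), (34, 12, c, 34, c), (35, 33, d, 30, a), (35, 33, d, 32, v), (35, 33, d, 35, d), (35, 33, d, 35, p), (35, 33, p, 30, a), (35, 33, p, 32, v), (35, 33, p, 35, d), (35, 33, p, 35, p)}
σ[D ≠ D2]: keep tuples satisfying D ≠ D2 → {(2, 12, k, 29, d), (2, 12, k, 34, c), (29, 12, d, 2, k), (29, 12, d, 34, c), (30, 33, a, 32, v), (30, 33, a, 35, d), (30, 33, a, 35, p), (32, 33, v, 30, a), (32, 33, v, 35, d), (32, 33, v, 35, p), (34, 12, c, 2, k), (34, 12, c, 29, d), (35, 33, d, 30, a), (35, 33, d, 32, v), (35, 33, d, 35, p), (35, 33, p, 30, a), (35, 33, p, 32, v), (35, 33, p, 35, d)}
Keep only column(s) E, D2 (11 duplicate(s) eliminated): {(12, c), (12, d), (12, k), (33, a), (33, d), (33, p), (33, v)}

{(12, c), (12, d), (12, k), (33, a), (33, d), (33, p), (33, v)}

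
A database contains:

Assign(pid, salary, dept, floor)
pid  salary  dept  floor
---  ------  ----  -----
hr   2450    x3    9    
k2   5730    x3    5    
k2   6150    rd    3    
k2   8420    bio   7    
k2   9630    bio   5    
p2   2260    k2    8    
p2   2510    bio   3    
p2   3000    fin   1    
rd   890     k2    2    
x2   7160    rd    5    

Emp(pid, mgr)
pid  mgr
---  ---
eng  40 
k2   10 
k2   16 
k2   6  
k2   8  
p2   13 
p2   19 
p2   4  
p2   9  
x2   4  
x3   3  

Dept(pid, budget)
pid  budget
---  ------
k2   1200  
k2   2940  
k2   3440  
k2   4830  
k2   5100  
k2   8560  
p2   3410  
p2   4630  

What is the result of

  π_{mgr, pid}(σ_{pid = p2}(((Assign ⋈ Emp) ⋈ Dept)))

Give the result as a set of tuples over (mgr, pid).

{(13, p2), (19, p2), (4, p2), (9, p2)}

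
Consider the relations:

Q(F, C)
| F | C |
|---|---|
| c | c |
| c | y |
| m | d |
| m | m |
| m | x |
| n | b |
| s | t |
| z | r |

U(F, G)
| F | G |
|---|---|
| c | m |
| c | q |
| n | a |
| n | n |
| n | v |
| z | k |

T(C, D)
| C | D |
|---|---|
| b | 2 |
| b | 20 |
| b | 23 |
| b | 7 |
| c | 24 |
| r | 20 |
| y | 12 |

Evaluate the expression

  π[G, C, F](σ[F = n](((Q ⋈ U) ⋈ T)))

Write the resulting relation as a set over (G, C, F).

{(a, b, n), (n, b, n), (v, b, n)}

Q ⋈ U (natural join on F): {(c, c, m), (c, c, q), (c, y, m), (c, y, q), (n, b, a), (n, b, n), (n, b, v), (z, r, k)}
(Q ⋈ U) ⋈ T (natural join on C): {(c, c, m, 24), (c, c, q, 24), (c, y, m, 12), (c, y, q, 12), (n, b, a, 2), (n, b, a, 20), (n, b, a, 23), (n, b, a, 7), (n, b, n, 2), (n, b, n, 20), (n, b, n, 23), (n, b, n, 7), (n, b, v, 2), (n, b, v, 20), (n, b, v, 23), (n, b, v, 7), (z, r, k, 20)}
σ[F = n]: keep tuples satisfying F = n → {(n, b, a, 2), (n, b, a, 20), (n, b, a, 23), (n, b, a, 7), (n, b, n, 2), (n, b, n, 20), (n, b, n, 23), (n, b, n, 7), (n, b, v, 2), (n, b, v, 20), (n, b, v, 23), (n, b, v, 7)}
π_{G, C, F} gives {(a, b, n), (n, b, n), (v, b, n)} (9 duplicate(s) eliminated).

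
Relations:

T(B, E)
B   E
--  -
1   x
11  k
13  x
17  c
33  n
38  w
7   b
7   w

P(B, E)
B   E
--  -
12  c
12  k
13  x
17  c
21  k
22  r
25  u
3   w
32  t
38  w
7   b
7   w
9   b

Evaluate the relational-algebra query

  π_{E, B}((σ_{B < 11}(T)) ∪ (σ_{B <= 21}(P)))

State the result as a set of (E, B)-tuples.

{(b, 7), (b, 9), (c, 12), (c, 17), (k, 12), (k, 21), (w, 3), (w, 7), (x, 1), (x, 13)}

Selection B < 11: {(1, x), (7, b), (7, w)}
Selection B <= 21: {(12, c), (12, k), (13, x), (17, c), (21, k), (3, w), (7, b), (7, w), (9, b)}
Set union of the two operands is {(1, x), (12, c), (12, k), (13, x), (17, c), (21, k), (3, w), (7, b), (7, w), (9, b)}.
π[E, B]: project onto (E, B) → {(b, 7), (b, 9), (c, 12), (c, 17), (k, 12), (k, 21), (w, 3), (w, 7), (x, 1), (x, 13)}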